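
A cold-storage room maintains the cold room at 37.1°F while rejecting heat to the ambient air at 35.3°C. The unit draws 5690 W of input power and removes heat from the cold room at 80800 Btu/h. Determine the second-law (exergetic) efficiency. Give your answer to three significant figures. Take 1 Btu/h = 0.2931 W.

0.490

Converting, Q̇_C = 80800 Btu/h = 23680 W, so COP_actual = Q̇_C/Ẇ = 23680/5690 = 4.162.
In absolute terms T_C = 275.98 K and T_H = 308.45 K, so ΔT = 32.47 K.
COP_Carnot = T_C/ΔT = 275.98/32.47 = 8.501.
η_II = COP_actual/COP_Carnot = 4.162/8.501 = 0.4896.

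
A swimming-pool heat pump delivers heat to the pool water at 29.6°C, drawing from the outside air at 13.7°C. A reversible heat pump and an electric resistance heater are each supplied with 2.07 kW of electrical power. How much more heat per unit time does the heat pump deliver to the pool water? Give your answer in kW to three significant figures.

37.3 kW

In absolute terms T_C = 286.85 K and T_H = 302.75 K, so ΔT = 15.90 K.
COP_Carnot = T_H/ΔT = 302.75/15.90 = 19.04.
The heat pump delivers Q̇_H = COP × Ẇ = 39.41 kW; the resistance heater delivers Ẇ = 2.070 kW.
Extra = (COP − 1)·Ẇ = 37.34 kW.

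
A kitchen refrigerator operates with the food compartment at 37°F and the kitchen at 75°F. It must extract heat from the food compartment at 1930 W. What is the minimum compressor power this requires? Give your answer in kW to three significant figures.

In absolute terms T_C = 275.93 K and T_H = 297.04 K, so ΔT = 21.11 K.
COP_Carnot = T_C/ΔT = 275.93/21.11 = 13.07.
Ẇ_min = Q̇/COP_Carnot = 1930/13.07 = 147.7 W = 0.1477 kW.

0.148 kW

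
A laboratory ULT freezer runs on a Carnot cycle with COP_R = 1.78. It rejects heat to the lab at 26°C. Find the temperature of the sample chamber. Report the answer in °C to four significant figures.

-81.61 °C

For a Carnot refrigerator COP_R = T_C/(T_H − T_C), so T_C = COP·T_H/(1 + COP).
With T_H = 299.15 K, T_C = 1.78 × 299.15/2.780 = 191.54 K.
Converting, 191.54 K = -81.61°C.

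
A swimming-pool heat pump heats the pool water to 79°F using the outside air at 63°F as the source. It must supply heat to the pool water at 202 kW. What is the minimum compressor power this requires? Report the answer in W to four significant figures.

6000 W

In absolute terms T_C = 290.37 K and T_H = 299.26 K, so ΔT = 8.889 K.
COP_Carnot = T_H/ΔT = 299.26/8.889 = 33.67.
Ẇ_min = Q̇/COP_Carnot = 202.0/33.67 = 6.000 kW = 6000 W.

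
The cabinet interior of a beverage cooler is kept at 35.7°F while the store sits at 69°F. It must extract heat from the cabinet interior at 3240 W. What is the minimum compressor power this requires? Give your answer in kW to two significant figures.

0.22 kW

In absolute terms T_C = 275.21 K and T_H = 293.71 K, so ΔT = 18.50 K.
COP_Carnot = T_C/ΔT = 275.21/18.50 = 14.88.
Ẇ_min = Q̇/COP_Carnot = 3240/14.88 = 217.8 W = 0.2178 kW.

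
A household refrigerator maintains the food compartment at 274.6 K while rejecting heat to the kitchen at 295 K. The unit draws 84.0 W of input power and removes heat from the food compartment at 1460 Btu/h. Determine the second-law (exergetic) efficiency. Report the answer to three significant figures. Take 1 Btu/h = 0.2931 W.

0.378

Converting, Q̇_C = 1460 Btu/h = 427.9 W, so COP_actual = Q̇_C/Ẇ = 427.9/84.00 = 5.094.
The reservoir spacing is ΔT = 295 − 274.6 = 20.40 K.
COP_Carnot = T_C/ΔT = 274.60/20.40 = 13.46.
η_II = COP_actual/COP_Carnot = 5.094/13.46 = 0.3785.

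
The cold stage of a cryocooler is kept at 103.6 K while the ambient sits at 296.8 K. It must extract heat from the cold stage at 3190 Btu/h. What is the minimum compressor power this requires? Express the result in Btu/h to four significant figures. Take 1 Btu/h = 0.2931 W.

5949 Btu/h

The reservoir spacing is ΔT = 296.8 − 103.6 = 193.2 K.
COP_Carnot = T_C/ΔT = 103.60/193.2 = 0.5362.
Ẇ_min = Q̇/COP_Carnot = 3190/0.5362 = 5949 Btu/h.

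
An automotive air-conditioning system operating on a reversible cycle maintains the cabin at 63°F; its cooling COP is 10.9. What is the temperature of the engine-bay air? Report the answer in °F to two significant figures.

COP_R = T_C/(T_H − T_C) gives T_H − T_C = T_C/COP.
With T_C = 290.37 K, T_H = 290.37 × (1 + 1/10.9) = 317.01 K.
Converting, 317.01 K = 110.95°F.

110 °F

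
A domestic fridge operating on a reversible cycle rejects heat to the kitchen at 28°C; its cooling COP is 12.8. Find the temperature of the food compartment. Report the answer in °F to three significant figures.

43.1 °F

For a Carnot refrigerator COP_R = T_C/(T_H − T_C), so T_C = COP·T_H/(1 + COP).
With T_H = 301.15 K, T_C = 12.8 × 301.15/13.80 = 279.33 K.
Converting, 279.33 K = 43.12°F.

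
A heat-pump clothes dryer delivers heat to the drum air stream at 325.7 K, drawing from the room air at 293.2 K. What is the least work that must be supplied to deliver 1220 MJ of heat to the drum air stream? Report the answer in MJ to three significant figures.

The reservoir spacing is ΔT = 325.7 − 293.2 = 32.50 K.
The reversible limit is COP_HP = T_H/ΔT = 10.02, so W_min = Q_H/COP = Q_H·ΔT/T_H.
W_min = 1220 × 32.50/325.70 = 121.7 MJ.

122 MJ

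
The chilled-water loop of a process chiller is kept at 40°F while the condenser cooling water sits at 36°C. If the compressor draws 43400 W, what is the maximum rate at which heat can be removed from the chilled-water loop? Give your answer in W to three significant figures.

In absolute terms T_C = 277.59 K and T_H = 309.15 K, so ΔT = 31.56 K.
COP_Carnot = T_C/ΔT = 277.59/31.56 = 8.797.
Q̇_max = COP_Carnot × Ẇ = 8.797 × 43400 W = 381800 W.

382000 W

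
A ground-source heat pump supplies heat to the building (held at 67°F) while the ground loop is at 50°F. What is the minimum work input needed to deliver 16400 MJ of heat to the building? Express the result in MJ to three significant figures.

529 MJ

In absolute terms T_C = 283.15 K and T_H = 292.59 K, so ΔT = 9.444 K.
The reversible limit is COP_HP = T_H/ΔT = 30.98, so W_min = Q_H/COP = Q_H·ΔT/T_H.
W_min = 16400 × 9.444/292.59 = 529.4 MJ.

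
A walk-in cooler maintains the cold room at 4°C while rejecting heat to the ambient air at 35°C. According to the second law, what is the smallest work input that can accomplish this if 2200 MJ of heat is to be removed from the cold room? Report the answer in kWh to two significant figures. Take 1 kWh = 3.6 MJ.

In absolute terms T_C = 277.15 K and T_H = 308.15 K, so ΔT = 31.00 K.
The reversible limit is COP_R = T_C/ΔT = 8.940, so W_min = Q_C/COP = Q_C·ΔT/T_C.
W_min = 2200 × 31.00/277.15 = 246.1 MJ = 68.35 kWh.

68 kWh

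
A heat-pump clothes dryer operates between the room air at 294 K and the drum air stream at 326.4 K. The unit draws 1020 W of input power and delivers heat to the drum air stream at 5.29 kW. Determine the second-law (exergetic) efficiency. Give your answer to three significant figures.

0.515

Converting, Q̇_H = 5.290 kW = 5290 W, so COP_actual = Q̇_H/Ẇ = 5290/1020 = 5.186.
The reservoir spacing is ΔT = 326.4 − 294 = 32.40 K.
COP_Carnot = T_H/ΔT = 326.40/32.40 = 10.07.
η_II = COP_actual/COP_Carnot = 5.186/10.07 = 0.5148.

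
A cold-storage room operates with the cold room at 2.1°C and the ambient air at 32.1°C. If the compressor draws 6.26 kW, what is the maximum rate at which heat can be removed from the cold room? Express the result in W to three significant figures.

In absolute terms T_C = 275.25 K and T_H = 305.25 K, so ΔT = 30.00 K.
COP_Carnot = T_C/ΔT = 275.25/30.00 = 9.175.
Q̇_max = COP_Carnot × Ẇ = 9.175 × 6.260 kW = 57.44 kW = 57440 W.

57400 W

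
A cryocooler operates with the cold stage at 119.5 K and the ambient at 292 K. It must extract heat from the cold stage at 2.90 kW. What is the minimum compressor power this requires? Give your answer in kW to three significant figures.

The reservoir spacing is ΔT = 292 − 119.5 = 172.5 K.
COP_Carnot = T_C/ΔT = 119.50/172.5 = 0.6928.
Ẇ_min = Q̇/COP_Carnot = 2.900/0.6928 = 4.186 kW.

4.19 kW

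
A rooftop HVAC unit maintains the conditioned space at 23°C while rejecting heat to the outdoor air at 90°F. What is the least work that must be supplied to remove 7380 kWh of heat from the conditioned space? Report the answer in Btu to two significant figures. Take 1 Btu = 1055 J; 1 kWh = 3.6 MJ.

In absolute terms T_C = 296.15 K and T_H = 305.37 K, so ΔT = 9.222 K.
The reversible limit is COP_R = T_C/ΔT = 32.11, so W_min = Q_C/COP = Q_C·ΔT/T_C.
W_min = 7380 × 9.222/296.15 = 229.8 kWh = 784200 Btu.

780000 Btu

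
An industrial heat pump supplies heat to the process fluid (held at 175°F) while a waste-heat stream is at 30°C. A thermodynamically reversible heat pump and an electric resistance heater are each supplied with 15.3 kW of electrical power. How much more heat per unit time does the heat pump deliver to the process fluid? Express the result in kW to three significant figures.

93.8 kW

In absolute terms T_C = 303.15 K and T_H = 352.59 K, so ΔT = 49.44 K.
COP_Carnot = T_H/ΔT = 352.59/49.44 = 7.131.
The heat pump delivers Q̇_H = COP × Ẇ = 109.1 kW; the resistance heater delivers Ẇ = 15.30 kW.
Extra = (COP − 1)·Ẇ = 93.81 kW.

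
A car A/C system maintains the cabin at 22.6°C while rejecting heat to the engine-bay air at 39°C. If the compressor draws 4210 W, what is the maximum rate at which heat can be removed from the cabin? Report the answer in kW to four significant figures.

In absolute terms T_C = 295.75 K and T_H = 312.15 K, so ΔT = 16.40 K.
COP_Carnot = T_C/ΔT = 295.75/16.40 = 18.03.
Q̇_max = COP_Carnot × Ẇ = 18.03 × 4210 W = 75920 W = 75.92 kW.

75.92 kW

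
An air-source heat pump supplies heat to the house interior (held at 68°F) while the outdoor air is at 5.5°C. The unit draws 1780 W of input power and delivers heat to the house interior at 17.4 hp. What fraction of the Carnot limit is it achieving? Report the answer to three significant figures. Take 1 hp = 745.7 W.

Converting, Q̇_H = 17.40 hp = 12980 W, so COP_actual = Q̇_H/Ẇ = 12980/1780 = 7.289.
In absolute terms T_C = 278.65 K and T_H = 293.15 K, so ΔT = 14.50 K.
COP_Carnot = T_H/ΔT = 293.15/14.50 = 20.22.
η_II = COP_actual/COP_Carnot = 7.289/20.22 = 0.3606.

0.361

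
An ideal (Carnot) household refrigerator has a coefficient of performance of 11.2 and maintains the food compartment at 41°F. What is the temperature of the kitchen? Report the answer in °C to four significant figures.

COP_R = T_C/(T_H − T_C) gives T_H − T_C = T_C/COP.
With T_C = 278.15 K, T_H = 278.15 × (1 + 1/11.2) = 302.98 K.
Converting, 302.98 K = 29.83°C.

29.83 °C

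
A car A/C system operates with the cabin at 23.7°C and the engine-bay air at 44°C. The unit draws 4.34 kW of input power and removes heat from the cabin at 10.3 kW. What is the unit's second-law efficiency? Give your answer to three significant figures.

COP_actual = Q̇_C/Ẇ = 10.30/4.340 = 2.373.
In absolute terms T_C = 296.85 K and T_H = 317.15 K, so ΔT = 20.30 K.
COP_Carnot = T_C/ΔT = 296.85/20.30 = 14.62.
η_II = COP_actual/COP_Carnot = 2.373/14.62 = 0.1623.

0.162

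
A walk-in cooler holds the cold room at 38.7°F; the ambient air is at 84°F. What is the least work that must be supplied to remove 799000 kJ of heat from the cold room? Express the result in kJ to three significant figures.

72600 kJ

In absolute terms T_C = 276.87 K and T_H = 302.04 K, so ΔT = 25.17 K.
The reversible limit is COP_R = T_C/ΔT = 11.00, so W_min = Q_C/COP = Q_C·ΔT/T_C.
W_min = 799000 × 25.17/276.87 = 72630 kJ.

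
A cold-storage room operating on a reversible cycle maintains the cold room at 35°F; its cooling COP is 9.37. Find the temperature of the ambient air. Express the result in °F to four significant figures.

COP_R = T_C/(T_H − T_C) gives T_H − T_C = T_C/COP.
With T_C = 274.82 K, T_H = 274.82 × (1 + 1/9.37) = 304.15 K.
Converting, 304.15 K = 87.79°F.

87.79 °F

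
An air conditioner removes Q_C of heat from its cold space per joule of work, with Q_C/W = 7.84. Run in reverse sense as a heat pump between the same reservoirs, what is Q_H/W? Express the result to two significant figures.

The first law on one cycle gives Q_H = Q_C + W, so Q_H/W = Q_C/W + 1.
COP_HP = COP_R + 1 = 7.84 + 1 = 8.84.

8.8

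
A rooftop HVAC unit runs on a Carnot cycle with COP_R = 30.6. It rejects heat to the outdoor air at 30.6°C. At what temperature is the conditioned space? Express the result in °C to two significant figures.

For a Carnot refrigerator COP_R = T_C/(T_H − T_C), so T_C = COP·T_H/(1 + COP).
With T_H = 303.75 K, T_C = 30.6 × 303.75/31.60 = 294.14 K.
Converting, 294.14 K = 20.99°C.

21 °C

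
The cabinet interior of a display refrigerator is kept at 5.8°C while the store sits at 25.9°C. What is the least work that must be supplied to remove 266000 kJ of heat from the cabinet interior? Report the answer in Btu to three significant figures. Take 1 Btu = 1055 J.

18200 Btu

In absolute terms T_C = 278.95 K and T_H = 299.05 K, so ΔT = 20.10 K.
The reversible limit is COP_R = T_C/ΔT = 13.88, so W_min = Q_C/COP = Q_C·ΔT/T_C.
W_min = 266000 × 20.10/278.95 = 19170 kJ = 18170 Btu.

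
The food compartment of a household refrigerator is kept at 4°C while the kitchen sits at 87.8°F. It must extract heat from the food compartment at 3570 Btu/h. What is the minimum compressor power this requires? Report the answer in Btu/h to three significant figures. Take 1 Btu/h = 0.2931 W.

In absolute terms T_C = 277.15 K and T_H = 304.15 K, so ΔT = 27.00 K.
COP_Carnot = T_C/ΔT = 277.15/27.00 = 10.26.
Ẇ_min = Q̇/COP_Carnot = 3570/10.26 = 347.8 Btu/h.

348 Btu/h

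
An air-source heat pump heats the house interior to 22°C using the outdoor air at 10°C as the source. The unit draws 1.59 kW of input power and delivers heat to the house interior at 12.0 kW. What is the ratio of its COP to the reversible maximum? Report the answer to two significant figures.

COP_actual = Q̇_H/Ẇ = 12.00/1.590 = 7.547.
In absolute terms T_C = 283.15 K and T_H = 295.15 K, so ΔT = 12.00 K.
COP_Carnot = T_H/ΔT = 295.15/12.00 = 24.60.
η_II = COP_actual/COP_Carnot = 7.547/24.60 = 0.3068.

0.31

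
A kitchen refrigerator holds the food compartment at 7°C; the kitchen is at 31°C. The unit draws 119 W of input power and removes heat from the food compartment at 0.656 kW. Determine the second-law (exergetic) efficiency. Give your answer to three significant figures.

0.472

Converting, Q̇_C = 0.6560 kW = 656.0 W, so COP_actual = Q̇_C/Ẇ = 656.0/119.0 = 5.513.
In absolute terms T_C = 280.15 K and T_H = 304.15 K, so ΔT = 24.00 K.
COP_Carnot = T_C/ΔT = 280.15/24.00 = 11.67.
η_II = COP_actual/COP_Carnot = 5.513/11.67 = 0.4723.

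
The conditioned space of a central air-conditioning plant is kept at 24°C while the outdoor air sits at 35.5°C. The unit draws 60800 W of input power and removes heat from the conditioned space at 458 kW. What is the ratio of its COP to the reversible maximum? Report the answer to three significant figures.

0.292

Converting, Q̇_C = 458.0 kW = 458000 W, so COP_actual = Q̇_C/Ẇ = 458000/60800 = 7.533.
In absolute terms T_C = 297.15 K and T_H = 308.65 K, so ΔT = 11.50 K.
COP_Carnot = T_C/ΔT = 297.15/11.50 = 25.84.
η_II = COP_actual/COP_Carnot = 7.533/25.84 = 0.2915.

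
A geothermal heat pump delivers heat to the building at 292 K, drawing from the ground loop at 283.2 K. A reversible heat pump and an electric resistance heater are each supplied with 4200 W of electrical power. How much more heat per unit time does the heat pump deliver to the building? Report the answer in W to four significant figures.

The reservoir spacing is ΔT = 292 − 283.2 = 8.800 K.
COP_Carnot = T_H/ΔT = 292.00/8.800 = 33.18.
The heat pump delivers Q̇_H = COP × Ẇ = 139400 W; the resistance heater delivers Ẇ = 4200 W.
Extra = (COP − 1)·Ẇ = 135200 W.

135200 W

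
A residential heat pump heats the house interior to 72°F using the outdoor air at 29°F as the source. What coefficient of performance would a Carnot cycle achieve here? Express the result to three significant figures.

12.4

In absolute terms T_C = 271.48 K and T_H = 295.37 K, so ΔT = 23.89 K.
For a reversible cycle, COP_Carnot = T_H/ΔT = 295.37/23.89 = 12.36.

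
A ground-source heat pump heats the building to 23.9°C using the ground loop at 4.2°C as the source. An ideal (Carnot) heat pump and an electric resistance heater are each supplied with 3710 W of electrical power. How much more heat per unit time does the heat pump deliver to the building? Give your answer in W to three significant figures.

In absolute terms T_C = 277.35 K and T_H = 297.05 K, so ΔT = 19.70 K.
COP_Carnot = T_H/ΔT = 297.05/19.70 = 15.08.
The heat pump delivers Q̇_H = COP × Ẇ = 55940 W; the resistance heater delivers Ẇ = 3710 W.
Extra = (COP − 1)·Ẇ = 52230 W.

52200 W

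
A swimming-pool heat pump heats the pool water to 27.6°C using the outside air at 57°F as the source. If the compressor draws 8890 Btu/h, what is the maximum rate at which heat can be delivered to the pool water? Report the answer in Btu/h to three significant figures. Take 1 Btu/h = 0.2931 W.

195000 Btu/h

In absolute terms T_C = 287.04 K and T_H = 300.75 K, so ΔT = 13.71 K.
COP_Carnot = T_H/ΔT = 300.75/13.71 = 21.93.
Q̇_max = COP_Carnot × Ẇ = 21.93 × 8890 Btu/h = 195000 Btu/h.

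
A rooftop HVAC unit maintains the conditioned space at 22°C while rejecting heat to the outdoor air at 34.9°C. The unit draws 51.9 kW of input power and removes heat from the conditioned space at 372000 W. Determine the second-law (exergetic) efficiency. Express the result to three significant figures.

0.313

Converting, Q̇_C = 372000 W = 372.0 kW, so COP_actual = Q̇_C/Ẇ = 372.0/51.90 = 7.168.
In absolute terms T_C = 295.15 K and T_H = 308.05 K, so ΔT = 12.90 K.
COP_Carnot = T_C/ΔT = 295.15/12.90 = 22.88.
η_II = COP_actual/COP_Carnot = 7.168/22.88 = 0.3133.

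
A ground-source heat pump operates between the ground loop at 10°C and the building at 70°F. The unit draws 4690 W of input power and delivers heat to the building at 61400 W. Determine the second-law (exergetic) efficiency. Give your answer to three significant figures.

COP_actual = Q̇_H/Ẇ = 61400/4690 = 13.09.
In absolute terms T_C = 283.15 K and T_H = 294.26 K, so ΔT = 11.11 K.
COP_Carnot = T_H/ΔT = 294.26/11.11 = 26.48.
η_II = COP_actual/COP_Carnot = 13.09/26.48 = 0.4943.

0.494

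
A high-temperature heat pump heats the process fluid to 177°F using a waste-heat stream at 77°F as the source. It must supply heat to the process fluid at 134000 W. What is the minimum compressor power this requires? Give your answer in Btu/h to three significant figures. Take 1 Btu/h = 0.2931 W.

71800 Btu/h

In absolute terms T_C = 298.15 K and T_H = 353.71 K, so ΔT = 55.56 K.
COP_Carnot = T_H/ΔT = 353.71/55.56 = 6.367.
Ẇ_min = Q̇/COP_Carnot = 134000/6.367 = 21050 W = 71810 Btu/h.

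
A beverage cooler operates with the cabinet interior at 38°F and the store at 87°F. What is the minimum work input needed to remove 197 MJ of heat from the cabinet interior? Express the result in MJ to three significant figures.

19.4 MJ

In absolute terms T_C = 276.48 K and T_H = 303.71 K, so ΔT = 27.22 K.
The reversible limit is COP_R = T_C/ΔT = 10.16, so W_min = Q_C/COP = Q_C·ΔT/T_C.
W_min = 197.0 × 27.22/276.48 = 19.40 MJ.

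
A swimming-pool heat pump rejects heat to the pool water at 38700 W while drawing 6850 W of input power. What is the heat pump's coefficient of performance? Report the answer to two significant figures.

The first law gives Q̇_H = Q̇_C + Ẇ, so the three rates are Q̇_C = 31850, Q̇_H = 38700, Ẇ = 6850 W.
COP_HP = Q̇_H/Ẇ = 38700/6850 = 5.650.

5.6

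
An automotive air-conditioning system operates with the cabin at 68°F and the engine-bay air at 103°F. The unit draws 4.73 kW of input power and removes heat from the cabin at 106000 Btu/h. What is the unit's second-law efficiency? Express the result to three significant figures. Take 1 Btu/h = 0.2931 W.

Converting, Q̇_C = 106000 Btu/h = 31.07 kW, so COP_actual = Q̇_C/Ẇ = 31.07/4.730 = 6.568.
In absolute terms T_C = 293.15 K and T_H = 312.59 K, so ΔT = 19.44 K.
COP_Carnot = T_C/ΔT = 293.15/19.44 = 15.08.
η_II = COP_actual/COP_Carnot = 6.568/15.08 = 0.4357.

0.436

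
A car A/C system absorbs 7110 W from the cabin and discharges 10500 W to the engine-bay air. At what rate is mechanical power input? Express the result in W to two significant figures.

3400 W

For a cyclic device the first law requires Q̇_H = Q̇_C + Ẇ.
Ẇ = Q̇_H − Q̇_C = 3390 W.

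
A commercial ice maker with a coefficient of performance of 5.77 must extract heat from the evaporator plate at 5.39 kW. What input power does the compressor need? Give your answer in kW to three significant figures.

Ẇ = Q̇_C/COP = 5.390/5.77 = 0.9341 kW.

0.934 kW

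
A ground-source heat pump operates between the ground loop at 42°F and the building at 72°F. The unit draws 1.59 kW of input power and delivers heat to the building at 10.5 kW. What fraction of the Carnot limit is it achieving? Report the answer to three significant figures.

COP_actual = Q̇_H/Ẇ = 10.50/1.590 = 6.604.
In absolute terms T_C = 278.71 K and T_H = 295.37 K, so ΔT = 16.67 K.
COP_Carnot = T_H/ΔT = 295.37/16.67 = 17.72.
η_II = COP_actual/COP_Carnot = 6.604/17.72 = 0.3726.

0.373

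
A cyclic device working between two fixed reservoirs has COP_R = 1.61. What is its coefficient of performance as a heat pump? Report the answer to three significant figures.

The first law on one cycle gives Q_H = Q_C + W, so Q_H/W = Q_C/W + 1.
COP_HP = COP_R + 1 = 1.61 + 1 = 2.61.

2.61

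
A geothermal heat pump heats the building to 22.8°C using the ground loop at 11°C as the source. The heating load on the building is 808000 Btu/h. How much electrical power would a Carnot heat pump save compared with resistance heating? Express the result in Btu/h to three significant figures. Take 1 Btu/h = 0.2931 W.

In absolute terms T_C = 284.15 K and T_H = 295.95 K, so ΔT = 11.80 K.
COP_Carnot = T_H/ΔT = 295.95/11.80 = 25.08.
Resistance heating needs Ẇ_res = Q̇_H = 808000 Btu/h; the reversible heat pump needs only Ẇ_hp = Q̇_H/COP = 32220 Btu/h.
Saving = 808000 − 32220 = 775800 Btu/h.

776000 Btu/h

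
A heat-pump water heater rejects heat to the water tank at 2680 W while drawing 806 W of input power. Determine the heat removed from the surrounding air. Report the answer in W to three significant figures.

1870 W

For a cyclic device the first law requires Q̇_H = Q̇_C + Ẇ.
Q̇_C = Q̇_H − Ẇ = 1874 W.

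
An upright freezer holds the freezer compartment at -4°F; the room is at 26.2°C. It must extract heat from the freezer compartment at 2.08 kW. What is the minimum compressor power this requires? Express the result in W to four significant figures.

379.6 W

In absolute terms T_C = 253.15 K and T_H = 299.35 K, so ΔT = 46.20 K.
COP_Carnot = T_C/ΔT = 253.15/46.20 = 5.479.
Ẇ_min = Q̇/COP_Carnot = 2.080/5.479 = 0.3796 kW = 379.6 W.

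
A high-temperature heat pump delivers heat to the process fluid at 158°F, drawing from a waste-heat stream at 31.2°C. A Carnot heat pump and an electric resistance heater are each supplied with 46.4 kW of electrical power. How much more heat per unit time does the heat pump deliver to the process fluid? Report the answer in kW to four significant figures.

364.0 kW

In absolute terms T_C = 304.35 K and T_H = 343.15 K, so ΔT = 38.80 K.
COP_Carnot = T_H/ΔT = 343.15/38.80 = 8.844.
The heat pump delivers Q̇_H = COP × Ẇ = 410.4 kW; the resistance heater delivers Ẇ = 46.40 kW.
Extra = (COP − 1)·Ẇ = 364.0 kW.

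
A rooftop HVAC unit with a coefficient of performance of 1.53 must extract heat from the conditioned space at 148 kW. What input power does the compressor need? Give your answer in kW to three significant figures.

96.7 kW

Ẇ = Q̇_C/COP = 148.0/1.53 = 96.73 kW.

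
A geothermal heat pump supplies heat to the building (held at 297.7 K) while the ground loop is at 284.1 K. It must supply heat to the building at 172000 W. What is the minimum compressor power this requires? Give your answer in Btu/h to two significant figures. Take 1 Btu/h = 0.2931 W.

The reservoir spacing is ΔT = 297.7 − 284.1 = 13.60 K.
COP_Carnot = T_H/ΔT = 297.70/13.60 = 21.89.
Ẇ_min = Q̇/COP_Carnot = 172000/21.89 = 7858 W = 26810 Btu/h.

27000 Btu/h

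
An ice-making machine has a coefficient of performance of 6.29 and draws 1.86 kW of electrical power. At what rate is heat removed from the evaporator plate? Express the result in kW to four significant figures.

11.70 kW

Q̇_C = COP × Ẇ = 6.29 × 1.860 = 11.70 kW.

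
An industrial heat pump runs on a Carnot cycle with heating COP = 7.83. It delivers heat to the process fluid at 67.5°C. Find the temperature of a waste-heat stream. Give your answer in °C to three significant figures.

COP_HP = T_H/(T_H − T_C) gives T_H − T_C = T_H/COP.
With T_H = 340.65 K, T_C = 340.65 × (1 − 1/7.83) = 297.14 K.
Converting, 297.14 K = 23.99°C.

24.0 °C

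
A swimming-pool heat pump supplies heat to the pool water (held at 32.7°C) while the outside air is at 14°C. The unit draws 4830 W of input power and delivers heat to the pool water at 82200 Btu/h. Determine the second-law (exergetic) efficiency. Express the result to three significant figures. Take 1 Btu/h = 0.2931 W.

Converting, Q̇_H = 82200 Btu/h = 24090 W, so COP_actual = Q̇_H/Ẇ = 24090/4830 = 4.988.
In absolute terms T_C = 287.15 K and T_H = 305.85 K, so ΔT = 18.70 K.
COP_Carnot = T_H/ΔT = 305.85/18.70 = 16.36.
η_II = COP_actual/COP_Carnot = 4.988/16.36 = 0.3050.

0.305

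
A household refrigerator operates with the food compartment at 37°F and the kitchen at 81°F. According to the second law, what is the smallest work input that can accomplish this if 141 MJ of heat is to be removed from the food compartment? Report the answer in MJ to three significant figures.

In absolute terms T_C = 275.93 K and T_H = 300.37 K, so ΔT = 24.44 K.
The reversible limit is COP_R = T_C/ΔT = 11.29, so W_min = Q_C/COP = Q_C·ΔT/T_C.
W_min = 141.0 × 24.44/275.93 = 12.49 MJ.

12.5 MJ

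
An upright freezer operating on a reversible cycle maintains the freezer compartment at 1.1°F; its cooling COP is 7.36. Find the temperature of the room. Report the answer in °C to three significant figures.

COP_R = T_C/(T_H − T_C) gives T_H − T_C = T_C/COP.
With T_C = 255.98 K, T_H = 255.98 × (1 + 1/7.36) = 290.76 K.
Converting, 290.76 K = 17.61°C.

17.6 °C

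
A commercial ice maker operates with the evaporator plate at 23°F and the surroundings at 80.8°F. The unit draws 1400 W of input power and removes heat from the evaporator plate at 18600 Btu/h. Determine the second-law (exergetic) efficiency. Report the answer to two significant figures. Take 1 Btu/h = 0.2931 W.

0.47

Converting, Q̇_C = 18600 Btu/h = 5452 W, so COP_actual = Q̇_C/Ẇ = 5452/1400 = 3.894.
In absolute terms T_C = 268.15 K and T_H = 300.26 K, so ΔT = 32.11 K.
COP_Carnot = T_C/ΔT = 268.15/32.11 = 8.351.
η_II = COP_actual/COP_Carnot = 3.894/8.351 = 0.4663.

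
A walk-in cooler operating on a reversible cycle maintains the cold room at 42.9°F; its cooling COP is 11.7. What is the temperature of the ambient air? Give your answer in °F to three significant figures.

85.9 °F

COP_R = T_C/(T_H − T_C) gives T_H − T_C = T_C/COP.
With T_C = 279.21 K, T_H = 279.21 × (1 + 1/11.7) = 303.07 K.
Converting, 303.07 K = 85.85°F.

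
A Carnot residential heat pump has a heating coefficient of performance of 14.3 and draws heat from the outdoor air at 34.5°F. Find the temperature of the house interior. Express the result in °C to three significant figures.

COP_HP = T_H/(T_H − T_C) rearranges to T_H = COP·T_C/(COP − 1).
With T_C = 274.54 K, T_H = 14.3 × 274.54/13.30 = 295.18 K.
Converting, 295.18 K = 22.03°C.

22.0 °C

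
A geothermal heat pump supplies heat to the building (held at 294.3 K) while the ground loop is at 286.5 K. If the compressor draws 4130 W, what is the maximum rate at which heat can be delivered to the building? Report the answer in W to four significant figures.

The reservoir spacing is ΔT = 294.3 − 286.5 = 7.800 K.
COP_Carnot = T_H/ΔT = 294.30/7.800 = 37.73.
Q̇_max = COP_Carnot × Ẇ = 37.73 × 4130 W = 155800 W.

155800 W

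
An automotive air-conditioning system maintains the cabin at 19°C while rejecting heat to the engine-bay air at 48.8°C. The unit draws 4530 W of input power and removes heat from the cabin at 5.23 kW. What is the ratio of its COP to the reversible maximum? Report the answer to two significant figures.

Converting, Q̇_C = 5.230 kW = 5230 W, so COP_actual = Q̇_C/Ẇ = 5230/4530 = 1.155.
In absolute terms T_C = 292.15 K and T_H = 321.95 K, so ΔT = 29.80 K.
COP_Carnot = T_C/ΔT = 292.15/29.80 = 9.804.
η_II = COP_actual/COP_Carnot = 1.155/9.804 = 0.1178.

0.12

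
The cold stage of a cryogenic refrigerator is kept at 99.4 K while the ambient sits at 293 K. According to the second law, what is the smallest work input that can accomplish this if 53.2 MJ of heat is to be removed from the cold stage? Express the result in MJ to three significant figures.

The reservoir spacing is ΔT = 293 − 99.4 = 193.6 K.
The reversible limit is COP_R = T_C/ΔT = 0.5134, so W_min = Q_C/COP = Q_C·ΔT/T_C.
W_min = 53.20 × 193.6/99.40 = 103.6 MJ.

104 MJ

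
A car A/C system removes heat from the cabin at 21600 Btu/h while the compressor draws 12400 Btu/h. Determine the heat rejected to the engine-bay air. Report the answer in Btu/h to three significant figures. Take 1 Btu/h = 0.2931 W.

34000 Btu/h

For a cyclic device the first law requires Q̇_H = Q̇_C + Ẇ.
Q̇_H = Q̇_C + Ẇ = 34000 Btu/h.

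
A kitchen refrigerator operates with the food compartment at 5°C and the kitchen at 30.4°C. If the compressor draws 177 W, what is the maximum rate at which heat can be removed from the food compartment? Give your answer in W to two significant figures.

In absolute terms T_C = 278.15 K and T_H = 303.55 K, so ΔT = 25.40 K.
COP_Carnot = T_C/ΔT = 278.15/25.40 = 10.95.
Q̇_max = COP_Carnot × Ẇ = 10.95 × 177.0 W = 1938 W.

1900 W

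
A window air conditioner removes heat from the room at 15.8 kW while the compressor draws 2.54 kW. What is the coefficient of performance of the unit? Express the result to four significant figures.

The first law gives Q̇_H = Q̇_C + Ẇ, so the three rates are Q̇_C = 15.80, Q̇_H = 18.34, Ẇ = 2.540 kW.
COP_R = Q̇_C/Ẇ = 15.80/2.540 = 6.220.

6.220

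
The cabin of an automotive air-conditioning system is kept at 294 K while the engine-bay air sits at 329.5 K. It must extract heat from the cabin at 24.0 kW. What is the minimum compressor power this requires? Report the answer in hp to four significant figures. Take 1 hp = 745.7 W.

The reservoir spacing is ΔT = 329.5 − 294 = 35.50 K.
COP_Carnot = T_C/ΔT = 294.00/35.50 = 8.282.
Ẇ_min = Q̇/COP_Carnot = 24.00/8.282 = 2.898 kW = 3.886 hp.

3.886 hp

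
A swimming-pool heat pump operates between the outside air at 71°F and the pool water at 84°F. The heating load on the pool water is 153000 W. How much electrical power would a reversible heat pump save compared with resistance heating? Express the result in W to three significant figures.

149000 W

In absolute terms T_C = 294.82 K and T_H = 302.04 K, so ΔT = 7.222 K.
COP_Carnot = T_H/ΔT = 302.04/7.222 = 41.82.
Resistance heating needs Ẇ_res = Q̇_H = 153000 W; the reversible heat pump needs only Ẇ_hp = Q̇_H/COP = 3658 W.
Saving = 153000 − 3658 = 149300 W.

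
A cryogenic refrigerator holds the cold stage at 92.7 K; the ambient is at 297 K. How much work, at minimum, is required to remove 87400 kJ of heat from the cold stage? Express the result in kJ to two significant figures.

190000 kJ

The reservoir spacing is ΔT = 297 − 92.7 = 204.3 K.
The reversible limit is COP_R = T_C/ΔT = 0.4537, so W_min = Q_C/COP = Q_C·ΔT/T_C.
W_min = 87400 × 204.3/92.70 = 192600 kJ.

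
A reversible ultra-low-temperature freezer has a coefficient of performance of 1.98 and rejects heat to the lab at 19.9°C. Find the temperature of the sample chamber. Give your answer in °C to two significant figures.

For a Carnot refrigerator COP_R = T_C/(T_H − T_C), so T_C = COP·T_H/(1 + COP).
With T_H = 293.05 K, T_C = 1.98 × 293.05/2.980 = 194.71 K.
Converting, 194.71 K = -78.44°C.

-78 °C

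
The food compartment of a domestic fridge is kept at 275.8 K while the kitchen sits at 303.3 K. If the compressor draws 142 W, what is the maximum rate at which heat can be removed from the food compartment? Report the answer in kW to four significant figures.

1.424 kW

The reservoir spacing is ΔT = 303.3 − 275.8 = 27.50 K.
COP_Carnot = T_C/ΔT = 275.80/27.50 = 10.03.
Q̇_max = COP_Carnot × Ẇ = 10.03 × 142.0 W = 1424 W = 1.424 kW.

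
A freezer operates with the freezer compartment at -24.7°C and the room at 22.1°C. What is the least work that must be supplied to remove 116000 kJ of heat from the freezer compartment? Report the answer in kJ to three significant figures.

In absolute terms T_C = 248.45 K and T_H = 295.25 K, so ΔT = 46.80 K.
The reversible limit is COP_R = T_C/ΔT = 5.309, so W_min = Q_C/COP = Q_C·ΔT/T_C.
W_min = 116000 × 46.80/248.45 = 21850 kJ.

21900 kJ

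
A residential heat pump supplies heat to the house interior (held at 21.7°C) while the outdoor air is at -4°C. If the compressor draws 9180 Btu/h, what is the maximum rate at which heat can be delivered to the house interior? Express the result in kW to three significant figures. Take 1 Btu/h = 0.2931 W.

In absolute terms T_C = 269.15 K and T_H = 294.85 K, so ΔT = 25.70 K.
COP_Carnot = T_H/ΔT = 294.85/25.70 = 11.47.
Q̇_max = COP_Carnot × Ẇ = 11.47 × 9180 Btu/h = 105300 Btu/h = 30.87 kW.

30.9 kW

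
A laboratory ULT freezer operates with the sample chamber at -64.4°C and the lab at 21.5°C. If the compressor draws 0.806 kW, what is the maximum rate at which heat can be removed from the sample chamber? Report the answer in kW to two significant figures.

In absolute terms T_C = 208.75 K and T_H = 294.65 K, so ΔT = 85.90 K.
COP_Carnot = T_C/ΔT = 208.75/85.90 = 2.430.
Q̇_max = COP_Carnot × Ẇ = 2.430 × 0.8060 kW = 1.959 kW.

2.0 kW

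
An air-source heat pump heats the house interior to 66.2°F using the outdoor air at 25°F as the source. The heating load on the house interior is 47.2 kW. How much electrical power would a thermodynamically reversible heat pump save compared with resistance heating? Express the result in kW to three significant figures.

43.5 kW

In absolute terms T_C = 269.26 K and T_H = 292.15 K, so ΔT = 22.89 K.
COP_Carnot = T_H/ΔT = 292.15/22.89 = 12.76.
Resistance heating needs Ẇ_res = Q̇_H = 47.20 kW; the reversible heat pump needs only Ẇ_hp = Q̇_H/COP = 3.698 kW.
Saving = 47.20 − 3.698 = 43.50 kW.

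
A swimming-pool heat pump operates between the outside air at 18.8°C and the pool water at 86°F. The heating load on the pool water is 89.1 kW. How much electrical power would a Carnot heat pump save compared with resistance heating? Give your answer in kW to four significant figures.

85.81 kW

In absolute terms T_C = 291.95 K and T_H = 303.15 K, so ΔT = 11.20 K.
COP_Carnot = T_H/ΔT = 303.15/11.20 = 27.07.
Resistance heating needs Ẇ_res = Q̇_H = 89.10 kW; the reversible heat pump needs only Ẇ_hp = Q̇_H/COP = 3.292 kW.
Saving = 89.10 − 3.292 = 85.81 kW.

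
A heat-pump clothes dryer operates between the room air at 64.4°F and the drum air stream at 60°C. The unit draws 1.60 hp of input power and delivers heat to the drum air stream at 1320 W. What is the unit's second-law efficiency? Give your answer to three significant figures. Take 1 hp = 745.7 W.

0.139

Converting, Q̇_H = 1320 W = 1.770 hp, so COP_actual = Q̇_H/Ẇ = 1.770/1.600 = 1.106.
In absolute terms T_C = 291.15 K and T_H = 333.15 K, so ΔT = 42.00 K.
COP_Carnot = T_H/ΔT = 333.15/42.00 = 7.932.
η_II = COP_actual/COP_Carnot = 1.106/7.932 = 0.1395.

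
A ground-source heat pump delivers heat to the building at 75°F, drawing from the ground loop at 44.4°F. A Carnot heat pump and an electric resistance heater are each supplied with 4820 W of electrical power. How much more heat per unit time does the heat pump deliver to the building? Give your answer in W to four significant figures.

79400 W

In absolute terms T_C = 280.04 K and T_H = 297.04 K, so ΔT = 17.00 K.
COP_Carnot = T_H/ΔT = 297.04/17.00 = 17.47.
The heat pump delivers Q̇_H = COP × Ẇ = 84220 W; the resistance heater delivers Ẇ = 4820 W.
Extra = (COP − 1)·Ẇ = 79400 W.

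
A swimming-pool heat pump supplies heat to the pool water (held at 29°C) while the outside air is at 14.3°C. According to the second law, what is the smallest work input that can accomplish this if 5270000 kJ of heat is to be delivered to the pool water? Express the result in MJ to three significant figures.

256 MJ

In absolute terms T_C = 287.45 K and T_H = 302.15 K, so ΔT = 14.70 K.
The reversible limit is COP_HP = T_H/ΔT = 20.55, so W_min = Q_H/COP = Q_H·ΔT/T_H.
W_min = 5270000 × 14.70/302.15 = 256400 kJ = 256.4 MJ.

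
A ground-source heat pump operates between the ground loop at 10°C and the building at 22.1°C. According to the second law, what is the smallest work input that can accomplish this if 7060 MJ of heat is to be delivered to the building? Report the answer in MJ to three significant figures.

289 MJ

In absolute terms T_C = 283.15 K and T_H = 295.25 K, so ΔT = 12.10 K.
The reversible limit is COP_HP = T_H/ΔT = 24.40, so W_min = Q_H/COP = Q_H·ΔT/T_H.
W_min = 7060 × 12.10/295.25 = 289.3 MJ.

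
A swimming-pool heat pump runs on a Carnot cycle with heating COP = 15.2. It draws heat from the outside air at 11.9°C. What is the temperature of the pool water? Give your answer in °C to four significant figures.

31.97 °C

COP_HP = T_H/(T_H − T_C) rearranges to T_H = COP·T_C/(COP − 1).
With T_C = 285.05 K, T_H = 15.2 × 285.05/14.20 = 305.12 K.
Converting, 305.12 K = 31.97°C.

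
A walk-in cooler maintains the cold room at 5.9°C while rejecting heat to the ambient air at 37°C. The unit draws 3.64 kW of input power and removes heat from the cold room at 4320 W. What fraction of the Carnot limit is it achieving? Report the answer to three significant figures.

Converting, Q̇_C = 4320 W = 4.320 kW, so COP_actual = Q̇_C/Ẇ = 4.320/3.640 = 1.187.
In absolute terms T_C = 279.05 K and T_H = 310.15 K, so ΔT = 31.10 K.
COP_Carnot = T_C/ΔT = 279.05/31.10 = 8.973.
η_II = COP_actual/COP_Carnot = 1.187/8.973 = 0.1323.

0.132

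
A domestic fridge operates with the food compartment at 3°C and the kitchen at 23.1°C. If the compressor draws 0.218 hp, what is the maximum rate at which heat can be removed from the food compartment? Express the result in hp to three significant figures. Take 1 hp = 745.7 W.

In absolute terms T_C = 276.15 K and T_H = 296.25 K, so ΔT = 20.10 K.
COP_Carnot = T_C/ΔT = 276.15/20.10 = 13.74.
Q̇_max = COP_Carnot × Ẇ = 13.74 × 0.2180 hp = 2.995 hp.

3.00 hp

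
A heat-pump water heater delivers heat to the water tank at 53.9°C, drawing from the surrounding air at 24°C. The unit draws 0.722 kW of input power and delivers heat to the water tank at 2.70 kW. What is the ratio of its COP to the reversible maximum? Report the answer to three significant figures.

0.342

COP_actual = Q̇_H/Ẇ = 2.700/0.7220 = 3.740.
In absolute terms T_C = 297.15 K and T_H = 327.05 K, so ΔT = 29.90 K.
COP_Carnot = T_H/ΔT = 327.05/29.90 = 10.94.
η_II = COP_actual/COP_Carnot = 3.740/10.94 = 0.3419.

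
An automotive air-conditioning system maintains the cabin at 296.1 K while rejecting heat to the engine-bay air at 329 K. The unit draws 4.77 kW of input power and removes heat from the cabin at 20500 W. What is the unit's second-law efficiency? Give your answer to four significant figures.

0.4775

Converting, Q̇_C = 20500 W = 20.50 kW, so COP_actual = Q̇_C/Ẇ = 20.50/4.770 = 4.298.
The reservoir spacing is ΔT = 329 − 296.1 = 32.90 K.
COP_Carnot = T_C/ΔT = 296.10/32.90 = 9.000.
η_II = COP_actual/COP_Carnot = 4.298/9.000 = 0.4775.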